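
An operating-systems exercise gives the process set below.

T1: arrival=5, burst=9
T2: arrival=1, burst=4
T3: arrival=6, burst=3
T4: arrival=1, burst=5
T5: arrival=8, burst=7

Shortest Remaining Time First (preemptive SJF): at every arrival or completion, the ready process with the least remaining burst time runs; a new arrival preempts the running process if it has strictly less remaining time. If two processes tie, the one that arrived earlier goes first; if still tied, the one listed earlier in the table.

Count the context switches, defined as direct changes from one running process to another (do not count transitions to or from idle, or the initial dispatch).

Schedule: | idle 0-1 | T2 1-5 | T4 5-6 | T3 6-9 | T4 9-13 | T5 13-20 | T1 20-29 |
Completion: T1=29  T2=5  T3=9  T4=13  T5=20

5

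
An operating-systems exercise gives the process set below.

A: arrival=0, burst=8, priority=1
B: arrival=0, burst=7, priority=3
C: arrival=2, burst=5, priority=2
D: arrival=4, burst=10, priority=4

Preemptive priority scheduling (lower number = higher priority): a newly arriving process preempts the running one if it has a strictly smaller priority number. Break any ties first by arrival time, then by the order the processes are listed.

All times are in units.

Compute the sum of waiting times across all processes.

35

Timeline: | A 0-8 | C 8-13 | B 13-20 | D 20-30 |
Completion: A=8  B=20  C=13  D=30
Turnaround (C−A): A=8  B=20  C=11  D=26
Waiting = turnaround − burst: A=0, B=13, C=6, D=16
Total waiting = 0 + 13 + 6 + 16 = 35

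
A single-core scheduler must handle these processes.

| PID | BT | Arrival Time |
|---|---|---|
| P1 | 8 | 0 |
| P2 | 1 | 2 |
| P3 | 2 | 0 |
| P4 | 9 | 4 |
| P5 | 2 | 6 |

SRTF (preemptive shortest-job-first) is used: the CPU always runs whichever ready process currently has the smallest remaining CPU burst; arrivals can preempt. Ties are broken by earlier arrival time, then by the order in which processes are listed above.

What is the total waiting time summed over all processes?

Timeline: | P3 0-2 | P2 2-3 | P1 3-6 | P5 6-8 | P1 8-13 | P4 13-22 |
Completion: P1=13  P2=3  P3=2  P4=22  P5=8
Waiting = turnaround − burst: P1=5, P2=0, P3=0, P4=9, P5=0
Total waiting = 5 + 0 + 0 + 9 + 0 = 14

14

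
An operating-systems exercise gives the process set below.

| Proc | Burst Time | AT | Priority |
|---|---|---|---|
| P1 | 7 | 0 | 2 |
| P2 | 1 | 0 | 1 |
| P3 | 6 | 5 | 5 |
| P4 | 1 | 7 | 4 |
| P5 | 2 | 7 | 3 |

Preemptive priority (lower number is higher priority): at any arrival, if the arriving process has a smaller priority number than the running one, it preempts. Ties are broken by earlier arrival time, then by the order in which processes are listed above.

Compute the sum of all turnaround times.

Timeline: | P2 0-1 | P1 1-8 | P5 8-10 | P4 10-11 | P3 11-17 |
Completion: P1=8  P2=1  P3=17  P4=11  P5=10
Turnaround (C−A): P1=8  P2=1  P3=12  P4=4  P5=3
Turnaround = completion − arrival: P1=8, P2=1, P3=12, P4=4, P5=3
Total turnaround = 8 + 1 + 12 + 4 + 3 = 28

28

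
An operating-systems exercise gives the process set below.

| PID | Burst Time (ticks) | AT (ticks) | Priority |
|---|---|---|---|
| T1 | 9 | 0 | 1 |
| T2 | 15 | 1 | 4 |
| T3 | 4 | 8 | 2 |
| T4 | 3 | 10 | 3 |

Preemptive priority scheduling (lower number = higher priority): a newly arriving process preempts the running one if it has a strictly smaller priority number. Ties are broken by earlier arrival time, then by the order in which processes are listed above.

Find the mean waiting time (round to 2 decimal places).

4.75

Timeline: | T1 0-9 | T3 9-13 | T4 13-16 | T2 16-31 |
Completion: T1=9  T2=31  T3=13  T4=16
Turnaround (C−A): T1=9  T2=30  T3=5  T4=6
Waiting times: T1=0, T2=15, T3=1, T4=3
Average waiting = (0+15+1+3) / 4 = 19/4 = 4.75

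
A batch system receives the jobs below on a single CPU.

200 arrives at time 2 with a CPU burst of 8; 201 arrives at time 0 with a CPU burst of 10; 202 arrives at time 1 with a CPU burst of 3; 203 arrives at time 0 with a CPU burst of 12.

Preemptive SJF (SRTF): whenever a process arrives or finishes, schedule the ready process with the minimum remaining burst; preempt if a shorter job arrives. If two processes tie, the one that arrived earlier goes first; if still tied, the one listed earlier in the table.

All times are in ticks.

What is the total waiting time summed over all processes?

34

Schedule: | 201 0-1 | 202 1-4 | 200 4-12 | 201 12-21 | 203 21-33 |
Completion: 200=12  201=21  202=4  203=33
Waiting = turnaround − burst: 200=2, 201=11, 202=0, 203=21
Total waiting = 2 + 11 + 0 + 21 = 34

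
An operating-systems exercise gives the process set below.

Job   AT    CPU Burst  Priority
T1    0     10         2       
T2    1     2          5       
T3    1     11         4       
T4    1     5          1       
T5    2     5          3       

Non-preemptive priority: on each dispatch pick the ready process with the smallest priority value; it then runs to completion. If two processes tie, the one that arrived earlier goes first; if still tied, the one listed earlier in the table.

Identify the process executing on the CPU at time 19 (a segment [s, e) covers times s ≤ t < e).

Gantt: | T1 0-10 | T4 10-15 | T5 15-20 | T3 20-31 | T2 31-33 |
Completion: T1=10  T2=33  T3=31  T4=15  T5=20
Turnaround (C−A): T1=10  T2=32  T3=30  T4=14  T5=18

T5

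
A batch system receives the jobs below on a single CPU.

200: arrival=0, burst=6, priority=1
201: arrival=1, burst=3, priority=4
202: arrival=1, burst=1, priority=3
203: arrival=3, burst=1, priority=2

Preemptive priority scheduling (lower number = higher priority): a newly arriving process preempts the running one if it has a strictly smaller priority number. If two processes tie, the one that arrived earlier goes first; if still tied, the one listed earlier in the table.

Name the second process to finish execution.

203

Gantt: | 200 0-6 | 203 6-7 | 202 7-8 | 201 8-11 |
Completion: 200=6  201=11  202=8  203=7
Finish order: 200 → 203 → 202 → 201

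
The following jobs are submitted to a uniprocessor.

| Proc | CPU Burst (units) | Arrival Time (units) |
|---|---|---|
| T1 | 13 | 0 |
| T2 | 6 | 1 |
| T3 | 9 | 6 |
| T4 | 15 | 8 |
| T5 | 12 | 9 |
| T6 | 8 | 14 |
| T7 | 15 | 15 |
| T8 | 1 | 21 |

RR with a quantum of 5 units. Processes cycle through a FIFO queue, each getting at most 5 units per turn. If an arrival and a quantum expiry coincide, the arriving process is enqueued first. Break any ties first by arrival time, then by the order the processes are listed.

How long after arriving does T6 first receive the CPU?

Timeline: | T1 0-5 | T2 5-10 | T1 10-15 | T3 15-20 | T4 20-25 | T5 25-30 | T2 30-31 | T6 31-36 | T7 36-41 | T1 41-44 | T3 44-48 | T8 48-49 | T4 49-54 | T5 54-59 | T6 59-62 | T7 62-67 | T4 67-72 | T5 72-74 | T7 74-79 |
Completion: T1=44  T2=31  T3=48  T4=72  T5=74  T6=62  T7=79  T8=49
Turnaround (C−A): T1=44  T2=30  T3=42  T4=64  T5=65  T6=48  T7=64  T8=28
Response(T6) = first start − arrival = 31 − 14 = 17

17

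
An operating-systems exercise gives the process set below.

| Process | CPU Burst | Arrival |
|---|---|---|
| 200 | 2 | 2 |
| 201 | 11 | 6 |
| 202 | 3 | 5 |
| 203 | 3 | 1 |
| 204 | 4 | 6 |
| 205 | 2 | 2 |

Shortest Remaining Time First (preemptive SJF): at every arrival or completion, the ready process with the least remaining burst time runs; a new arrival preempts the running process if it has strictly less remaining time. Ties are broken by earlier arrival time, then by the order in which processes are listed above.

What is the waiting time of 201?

Schedule: | idle 0-1 | 203 1-4 | 200 4-6 | 205 6-8 | 202 8-11 | 204 11-15 | 201 15-26 |
Completion: 200=6  201=26  202=11  203=4  204=15  205=8
Waiting(201) = turnaround − burst = 20 − 11 = 9

9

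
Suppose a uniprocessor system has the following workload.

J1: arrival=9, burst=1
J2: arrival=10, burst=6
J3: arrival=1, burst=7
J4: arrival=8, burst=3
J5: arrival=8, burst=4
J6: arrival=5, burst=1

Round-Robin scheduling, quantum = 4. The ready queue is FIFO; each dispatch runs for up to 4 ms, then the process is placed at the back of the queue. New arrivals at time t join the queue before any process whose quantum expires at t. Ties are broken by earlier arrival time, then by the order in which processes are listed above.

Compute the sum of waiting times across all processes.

Timeline: | idle 0-1 | J3 1-5 | J6 5-6 | J3 6-9 | J4 9-12 | J5 12-16 | J1 16-17 | J2 17-23 |
Completion: J1=17  J2=23  J3=9  J4=12  J5=16  J6=6
Turnaround (C−A): J1=8  J2=13  J3=8  J4=4  J5=8  J6=1
Waiting = turnaround − burst: J1=7, J2=7, J3=1, J4=1, J5=4, J6=0
Total waiting = 7 + 7 + 1 + 1 + 4 + 0 = 20

20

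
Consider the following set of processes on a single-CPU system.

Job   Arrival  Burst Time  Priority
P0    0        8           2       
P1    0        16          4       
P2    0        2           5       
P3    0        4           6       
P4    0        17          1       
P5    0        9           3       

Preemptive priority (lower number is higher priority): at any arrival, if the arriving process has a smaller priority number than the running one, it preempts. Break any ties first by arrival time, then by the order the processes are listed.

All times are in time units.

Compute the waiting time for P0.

Timeline: | P4 0-17 | P0 17-25 | P5 25-34 | P1 34-50 | P2 50-52 | P3 52-56 |
Completion: P0=25  P1=50  P2=52  P3=56  P4=17  P5=34
Waiting(P0) = turnaround − burst = 25 − 8 = 17

17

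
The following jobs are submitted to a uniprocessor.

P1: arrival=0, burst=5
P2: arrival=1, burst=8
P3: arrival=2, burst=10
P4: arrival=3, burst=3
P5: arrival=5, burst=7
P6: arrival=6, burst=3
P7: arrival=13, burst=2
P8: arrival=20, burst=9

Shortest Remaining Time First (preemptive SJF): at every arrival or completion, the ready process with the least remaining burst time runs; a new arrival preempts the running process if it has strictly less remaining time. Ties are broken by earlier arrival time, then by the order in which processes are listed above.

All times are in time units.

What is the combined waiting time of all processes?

Schedule: | P1 0-5 | P4 5-8 | P6 8-11 | P5 11-13 | P7 13-15 | P5 15-20 | P2 20-28 | P8 28-37 | P3 37-47 |
Completion: P1=5  P2=28  P3=47  P4=8  P5=20  P6=11  P7=15  P8=37
Turnaround (C−A): P1=5  P2=27  P3=45  P4=5  P5=15  P6=5  P7=2  P8=17
Waiting = turnaround − burst: P1=0, P2=19, P3=35, P4=2, P5=8, P6=2, P7=0, P8=8
Total waiting = 0 + 19 + 35 + 2 + 8 + 2 + 0 + 8 = 74

74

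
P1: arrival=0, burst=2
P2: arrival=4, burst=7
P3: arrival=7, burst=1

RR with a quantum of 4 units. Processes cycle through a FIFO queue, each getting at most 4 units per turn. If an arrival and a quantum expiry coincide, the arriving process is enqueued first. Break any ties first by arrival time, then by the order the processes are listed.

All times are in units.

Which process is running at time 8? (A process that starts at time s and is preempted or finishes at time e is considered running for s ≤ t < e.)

P3

Schedule: | P1 0-2 | idle 2-4 | P2 4-8 | P3 8-9 | P2 9-12 |
Completion: P1=2  P2=12  P3=9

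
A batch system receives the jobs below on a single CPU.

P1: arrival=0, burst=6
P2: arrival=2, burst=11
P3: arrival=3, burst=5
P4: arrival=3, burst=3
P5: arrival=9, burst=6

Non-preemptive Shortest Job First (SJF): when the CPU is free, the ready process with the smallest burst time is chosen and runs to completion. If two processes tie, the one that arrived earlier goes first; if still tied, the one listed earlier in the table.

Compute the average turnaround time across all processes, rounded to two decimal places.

12.60

Gantt: | P1 0-6 | P4 6-9 | P3 9-14 | P5 14-20 | P2 20-31 |
Completion: P1=6  P2=31  P3=14  P4=9  P5=20
Turnaround (C−A): P1=6  P2=29  P3=11  P4=6  P5=11
Turnaround times: P1=6, P2=29, P3=11, P4=6, P5=11
Average turnaround = (6+29+11+6+11) / 5 = 63/5 = 12.60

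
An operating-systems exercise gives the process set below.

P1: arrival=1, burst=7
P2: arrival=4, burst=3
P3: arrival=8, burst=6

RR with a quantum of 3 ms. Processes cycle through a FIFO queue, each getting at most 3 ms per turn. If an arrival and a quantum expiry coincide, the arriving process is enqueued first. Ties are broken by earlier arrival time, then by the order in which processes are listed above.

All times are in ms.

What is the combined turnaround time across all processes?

25

Timeline: | idle 0-1 | P1 1-4 | P2 4-7 | P1 7-10 | P3 10-13 | P1 13-14 | P3 14-17 |
Completion: P1=14  P2=7  P3=17
Turnaround (C−A): P1=13  P2=3  P3=9
Turnaround = completion − arrival: P1=13, P2=3, P3=9
Total turnaround = 13 + 3 + 9 = 25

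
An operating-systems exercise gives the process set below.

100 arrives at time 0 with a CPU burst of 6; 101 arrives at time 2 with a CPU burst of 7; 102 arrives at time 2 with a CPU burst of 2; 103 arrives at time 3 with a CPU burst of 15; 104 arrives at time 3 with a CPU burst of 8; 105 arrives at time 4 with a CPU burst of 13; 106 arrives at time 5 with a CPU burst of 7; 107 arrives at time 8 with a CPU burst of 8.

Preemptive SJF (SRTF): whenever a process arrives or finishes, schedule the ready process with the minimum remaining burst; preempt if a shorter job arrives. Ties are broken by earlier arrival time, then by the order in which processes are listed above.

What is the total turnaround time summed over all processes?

Gantt: | 100 0-2 | 102 2-4 | 100 4-8 | 101 8-15 | 106 15-22 | 104 22-30 | 107 30-38 | 105 38-51 | 103 51-66 |
Completion: 100=8  101=15  102=4  103=66  104=30  105=51  106=22  107=38
Turnaround (C−A): 100=8  101=13  102=2  103=63  104=27  105=47  106=17  107=30
Turnaround = completion − arrival: 100=8, 101=13, 102=2, 103=63, 104=27, 105=47, 106=17, 107=30
Total turnaround = 8 + 13 + 2 + 63 + 27 + 47 + 17 + 30 = 207

207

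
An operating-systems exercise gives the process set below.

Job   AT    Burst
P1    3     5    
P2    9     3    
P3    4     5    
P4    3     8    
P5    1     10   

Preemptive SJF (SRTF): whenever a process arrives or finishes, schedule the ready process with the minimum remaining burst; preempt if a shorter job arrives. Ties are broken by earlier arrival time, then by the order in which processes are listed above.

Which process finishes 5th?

Timeline: | idle 0-1 | P5 1-3 | P1 3-8 | P3 8-9 | P2 9-12 | P3 12-16 | P5 16-24 | P4 24-32 |
Completion: P1=8  P2=12  P3=16  P4=32  P5=24
Turnaround (C−A): P1=5  P2=3  P3=12  P4=29  P5=23
Finish order: P1 → P2 → P3 → P5 → P4

P4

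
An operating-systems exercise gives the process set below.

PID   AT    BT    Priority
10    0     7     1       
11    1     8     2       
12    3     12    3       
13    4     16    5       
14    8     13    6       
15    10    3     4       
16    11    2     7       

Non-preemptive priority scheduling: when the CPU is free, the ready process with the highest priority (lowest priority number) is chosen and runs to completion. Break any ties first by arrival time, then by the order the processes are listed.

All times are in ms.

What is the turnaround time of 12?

Schedule: | 10 0-7 | 11 7-15 | 12 15-27 | 15 27-30 | 13 30-46 | 14 46-59 | 16 59-61 |
Completion: 10=7  11=15  12=27  13=46  14=59  15=30  16=61
Turnaround (C−A): 10=7  11=14  12=24  13=42  14=51  15=20  16=50
Turnaround(12) = completion − arrival = 27 − 3 = 24

24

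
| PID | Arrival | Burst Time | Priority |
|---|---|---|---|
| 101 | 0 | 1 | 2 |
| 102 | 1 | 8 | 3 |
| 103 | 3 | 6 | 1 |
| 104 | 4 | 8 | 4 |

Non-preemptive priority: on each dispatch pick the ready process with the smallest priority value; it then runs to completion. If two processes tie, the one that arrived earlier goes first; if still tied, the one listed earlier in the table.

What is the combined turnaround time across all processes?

Schedule: | 101 0-1 | 102 1-9 | 103 9-15 | 104 15-23 |
Completion: 101=1  102=9  103=15  104=23
Turnaround (C−A): 101=1  102=8  103=12  104=19
Turnaround = completion − arrival: 101=1, 102=8, 103=12, 104=19
Total turnaround = 1 + 8 + 12 + 19 = 40

40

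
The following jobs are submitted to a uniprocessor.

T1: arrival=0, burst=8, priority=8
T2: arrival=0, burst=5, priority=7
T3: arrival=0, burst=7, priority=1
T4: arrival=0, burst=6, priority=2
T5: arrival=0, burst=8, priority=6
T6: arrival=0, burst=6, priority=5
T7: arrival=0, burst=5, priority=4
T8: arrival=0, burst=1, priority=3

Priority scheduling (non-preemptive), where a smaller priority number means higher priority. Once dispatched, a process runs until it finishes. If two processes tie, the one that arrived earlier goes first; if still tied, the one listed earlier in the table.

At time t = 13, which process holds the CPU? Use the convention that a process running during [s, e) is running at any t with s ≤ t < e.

T8

Gantt: | T3 0-7 | T4 7-13 | T8 13-14 | T7 14-19 | T6 19-25 | T5 25-33 | T2 33-38 | T1 38-46 |
Completion: T1=46  T2=38  T3=7  T4=13  T5=33  T6=25  T7=19  T8=14
Turnaround (C−A): T1=46  T2=38  T3=7  T4=13  T5=33  T6=25  T7=19  T8=14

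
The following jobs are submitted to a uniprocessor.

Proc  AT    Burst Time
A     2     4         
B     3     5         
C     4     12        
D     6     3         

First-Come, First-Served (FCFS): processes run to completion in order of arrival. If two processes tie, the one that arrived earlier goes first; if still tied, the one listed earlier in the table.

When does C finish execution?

23

Schedule: | idle 0-2 | A 2-6 | B 6-11 | C 11-23 | D 23-26 |
Completion: A=6  B=11  C=23  D=26
Turnaround (C−A): A=4  B=8  C=19  D=20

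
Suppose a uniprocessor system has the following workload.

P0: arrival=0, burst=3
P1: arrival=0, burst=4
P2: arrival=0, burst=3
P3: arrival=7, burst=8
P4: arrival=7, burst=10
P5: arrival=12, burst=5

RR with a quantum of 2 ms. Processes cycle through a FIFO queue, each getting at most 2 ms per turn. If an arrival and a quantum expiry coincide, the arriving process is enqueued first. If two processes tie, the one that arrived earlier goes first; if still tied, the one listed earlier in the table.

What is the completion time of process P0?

Schedule: | P0 0-2 | P1 2-4 | P2 4-6 | P0 6-7 | P1 7-9 | P2 9-10 | P3 10-12 | P4 12-14 | P5 14-16 | P3 16-18 | P4 18-20 | P5 20-22 | P3 22-24 | P4 24-26 | P5 26-27 | P3 27-29 | P4 29-33 |
Completion: P0=7  P1=9  P2=10  P3=29  P4=33  P5=27
Turnaround (C−A): P0=7  P1=9  P2=10  P3=22  P4=26  P5=15

7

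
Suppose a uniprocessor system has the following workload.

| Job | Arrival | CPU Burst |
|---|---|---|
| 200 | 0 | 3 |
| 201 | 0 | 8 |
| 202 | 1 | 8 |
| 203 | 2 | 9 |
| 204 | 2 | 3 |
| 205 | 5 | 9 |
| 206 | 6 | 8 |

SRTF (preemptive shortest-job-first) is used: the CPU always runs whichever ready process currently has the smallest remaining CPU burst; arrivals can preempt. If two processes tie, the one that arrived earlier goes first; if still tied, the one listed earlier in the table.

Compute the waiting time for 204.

1

Gantt: | 200 0-3 | 204 3-6 | 201 6-14 | 202 14-22 | 206 22-30 | 203 30-39 | 205 39-48 |
Completion: 200=3  201=14  202=22  203=39  204=6  205=48  206=30
Turnaround (C−A): 200=3  201=14  202=21  203=37  204=4  205=43  206=24
Waiting(204) = turnaround − burst = 4 − 3 = 1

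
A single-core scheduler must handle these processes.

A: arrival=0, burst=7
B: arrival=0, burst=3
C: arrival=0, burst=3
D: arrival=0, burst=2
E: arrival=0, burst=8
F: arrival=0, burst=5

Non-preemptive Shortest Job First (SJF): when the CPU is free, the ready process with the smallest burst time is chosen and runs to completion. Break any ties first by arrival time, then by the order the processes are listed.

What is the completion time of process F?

Timeline: | D 0-2 | B 2-5 | C 5-8 | F 8-13 | A 13-20 | E 20-28 |
Completion: A=20  B=5  C=8  D=2  E=28  F=13
Turnaround (C−A): A=20  B=5  C=8  D=2  E=28  F=13

13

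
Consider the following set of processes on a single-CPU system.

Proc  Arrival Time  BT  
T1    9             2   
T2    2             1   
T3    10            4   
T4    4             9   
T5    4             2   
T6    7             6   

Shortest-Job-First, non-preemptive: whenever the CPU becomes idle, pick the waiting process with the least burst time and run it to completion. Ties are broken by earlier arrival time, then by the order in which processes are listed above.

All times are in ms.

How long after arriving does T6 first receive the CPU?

Schedule: | idle 0-2 | T2 2-3 | idle 3-4 | T5 4-6 | T4 6-15 | T1 15-17 | T3 17-21 | T6 21-27 |
Completion: T1=17  T2=3  T3=21  T4=15  T5=6  T6=27
Turnaround (C−A): T1=8  T2=1  T3=11  T4=11  T5=2  T6=20
Response(T6) = first start − arrival = 21 − 7 = 14

14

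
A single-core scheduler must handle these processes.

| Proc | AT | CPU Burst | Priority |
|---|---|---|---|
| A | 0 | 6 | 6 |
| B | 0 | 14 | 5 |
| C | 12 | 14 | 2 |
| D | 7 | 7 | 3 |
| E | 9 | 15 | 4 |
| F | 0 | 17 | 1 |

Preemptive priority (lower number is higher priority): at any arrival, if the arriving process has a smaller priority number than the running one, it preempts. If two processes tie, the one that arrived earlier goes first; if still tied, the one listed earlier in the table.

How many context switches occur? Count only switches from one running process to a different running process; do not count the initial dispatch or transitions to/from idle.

5

Gantt: | F 0-17 | C 17-31 | D 31-38 | E 38-53 | B 53-67 | A 67-73 |
Completion: A=73  B=67  C=31  D=38  E=53  F=17
Turnaround (C−A): A=73  B=67  C=19  D=31  E=44  F=17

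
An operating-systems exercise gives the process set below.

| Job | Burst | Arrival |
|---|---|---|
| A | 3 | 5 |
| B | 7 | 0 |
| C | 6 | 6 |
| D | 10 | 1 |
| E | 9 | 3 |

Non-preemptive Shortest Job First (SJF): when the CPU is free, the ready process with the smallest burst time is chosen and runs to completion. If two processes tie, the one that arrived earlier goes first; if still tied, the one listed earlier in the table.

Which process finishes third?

Gantt: | B 0-7 | A 7-10 | C 10-16 | E 16-25 | D 25-35 |
Completion: A=10  B=7  C=16  D=35  E=25
Finish order: B → A → C → E → D

C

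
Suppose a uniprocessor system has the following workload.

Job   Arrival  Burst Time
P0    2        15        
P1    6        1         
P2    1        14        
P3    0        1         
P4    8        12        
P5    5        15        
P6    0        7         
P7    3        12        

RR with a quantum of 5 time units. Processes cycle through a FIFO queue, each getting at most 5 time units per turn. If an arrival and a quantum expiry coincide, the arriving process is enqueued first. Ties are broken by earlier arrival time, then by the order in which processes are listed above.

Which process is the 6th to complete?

Gantt: | P3 0-1 | P6 1-6 | P2 6-11 | P0 11-16 | P7 16-21 | P5 21-26 | P1 26-27 | P6 27-29 | P4 29-34 | P2 34-39 | P0 39-44 | P7 44-49 | P5 49-54 | P4 54-59 | P2 59-63 | P0 63-68 | P7 68-70 | P5 70-75 | P4 75-77 |
Completion: P0=68  P1=27  P2=63  P3=1  P4=77  P5=75  P6=29  P7=70
Finish order: P3 → P1 → P6 → P2 → P0 → P7 → P5 → P4

P7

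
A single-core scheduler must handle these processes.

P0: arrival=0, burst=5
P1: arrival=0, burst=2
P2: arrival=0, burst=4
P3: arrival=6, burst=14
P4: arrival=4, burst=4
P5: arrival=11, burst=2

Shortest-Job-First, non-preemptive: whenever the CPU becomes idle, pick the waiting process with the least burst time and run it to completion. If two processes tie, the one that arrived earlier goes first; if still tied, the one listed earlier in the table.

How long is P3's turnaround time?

25

Schedule: | P1 0-2 | P2 2-6 | P4 6-10 | P0 10-15 | P5 15-17 | P3 17-31 |
Completion: P0=15  P1=2  P2=6  P3=31  P4=10  P5=17
Turnaround(P3) = completion − arrival = 31 − 6 = 25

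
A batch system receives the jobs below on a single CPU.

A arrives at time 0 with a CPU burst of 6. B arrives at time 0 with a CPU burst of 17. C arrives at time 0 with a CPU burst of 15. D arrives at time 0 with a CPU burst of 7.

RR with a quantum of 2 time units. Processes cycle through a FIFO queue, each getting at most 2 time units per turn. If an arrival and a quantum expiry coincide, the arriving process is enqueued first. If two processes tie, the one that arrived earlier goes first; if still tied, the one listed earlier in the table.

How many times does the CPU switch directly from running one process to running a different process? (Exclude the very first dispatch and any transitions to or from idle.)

Schedule: | A 0-2 | B 2-4 | C 4-6 | D 6-8 | A 8-10 | B 10-12 | C 12-14 | D 14-16 | A 16-18 | B 18-20 | C 20-22 | D 22-24 | B 24-26 | C 26-28 | D 28-29 | B 29-31 | C 31-33 | B 33-35 | C 35-37 | B 37-39 | C 39-41 | B 41-43 | C 43-44 | B 44-45 |
Completion: A=18  B=45  C=44  D=29
Turnaround (C−A): A=18  B=45  C=44  D=29

23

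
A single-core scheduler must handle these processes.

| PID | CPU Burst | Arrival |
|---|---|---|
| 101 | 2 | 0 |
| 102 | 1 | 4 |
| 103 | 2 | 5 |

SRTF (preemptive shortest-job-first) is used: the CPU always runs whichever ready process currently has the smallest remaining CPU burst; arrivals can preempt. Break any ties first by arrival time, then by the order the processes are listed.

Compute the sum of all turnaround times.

Gantt: | 101 0-2 | idle 2-4 | 102 4-5 | 103 5-7 |
Completion: 101=2  102=5  103=7
Turnaround = completion − arrival: 101=2, 102=1, 103=2
Total turnaround = 2 + 1 + 2 = 5

5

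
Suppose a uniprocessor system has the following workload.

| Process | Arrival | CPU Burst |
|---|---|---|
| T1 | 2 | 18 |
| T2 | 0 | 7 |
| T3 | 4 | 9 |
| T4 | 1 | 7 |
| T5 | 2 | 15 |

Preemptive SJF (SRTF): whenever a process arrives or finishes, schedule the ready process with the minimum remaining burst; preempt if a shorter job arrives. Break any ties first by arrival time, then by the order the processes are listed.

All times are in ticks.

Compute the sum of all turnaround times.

129

Gantt: | T2 0-7 | T4 7-14 | T3 14-23 | T5 23-38 | T1 38-56 |
Completion: T1=56  T2=7  T3=23  T4=14  T5=38
Turnaround = completion − arrival: T1=54, T2=7, T3=19, T4=13, T5=36
Total turnaround = 54 + 7 + 19 + 13 + 36 = 129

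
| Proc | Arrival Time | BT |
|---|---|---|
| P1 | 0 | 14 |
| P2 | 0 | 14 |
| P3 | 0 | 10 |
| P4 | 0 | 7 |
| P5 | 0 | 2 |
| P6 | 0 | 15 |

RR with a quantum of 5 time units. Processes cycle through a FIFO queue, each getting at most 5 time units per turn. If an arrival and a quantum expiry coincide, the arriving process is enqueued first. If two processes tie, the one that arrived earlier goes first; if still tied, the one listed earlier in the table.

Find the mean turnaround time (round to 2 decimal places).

46.67

Timeline: | P1 0-5 | P2 5-10 | P3 10-15 | P4 15-20 | P5 20-22 | P6 22-27 | P1 27-32 | P2 32-37 | P3 37-42 | P4 42-44 | P6 44-49 | P1 49-53 | P2 53-57 | P6 57-62 |
Completion: P1=53  P2=57  P3=42  P4=44  P5=22  P6=62
Turnaround (C−A): P1=53  P2=57  P3=42  P4=44  P5=22  P6=62
Turnaround times: P1=53, P2=57, P3=42, P4=44, P5=22, P6=62
Average turnaround = (53+57+42+44+22+62) / 6 = 280/6 = 46.67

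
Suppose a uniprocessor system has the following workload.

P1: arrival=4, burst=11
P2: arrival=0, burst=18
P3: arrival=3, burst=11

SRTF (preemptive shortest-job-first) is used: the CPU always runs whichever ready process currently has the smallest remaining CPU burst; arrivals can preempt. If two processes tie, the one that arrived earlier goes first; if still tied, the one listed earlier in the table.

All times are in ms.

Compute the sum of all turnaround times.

Schedule: | P2 0-3 | P3 3-14 | P1 14-25 | P2 25-40 |
Completion: P1=25  P2=40  P3=14
Turnaround = completion − arrival: P1=21, P2=40, P3=11
Total turnaround = 21 + 40 + 11 = 72

72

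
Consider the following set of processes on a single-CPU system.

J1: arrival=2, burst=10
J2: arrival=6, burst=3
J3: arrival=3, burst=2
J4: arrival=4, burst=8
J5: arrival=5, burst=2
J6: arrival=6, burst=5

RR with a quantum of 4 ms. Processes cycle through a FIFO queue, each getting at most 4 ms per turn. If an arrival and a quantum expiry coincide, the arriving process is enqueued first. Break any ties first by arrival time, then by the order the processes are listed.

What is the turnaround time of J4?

25

Gantt: | idle 0-2 | J1 2-6 | J3 6-8 | J4 8-12 | J5 12-14 | J2 14-17 | J6 17-21 | J1 21-25 | J4 25-29 | J6 29-30 | J1 30-32 |
Completion: J1=32  J2=17  J3=8  J4=29  J5=14  J6=30
Turnaround (C−A): J1=30  J2=11  J3=5  J4=25  J5=9  J6=24
Turnaround(J4) = completion − arrival = 29 − 4 = 25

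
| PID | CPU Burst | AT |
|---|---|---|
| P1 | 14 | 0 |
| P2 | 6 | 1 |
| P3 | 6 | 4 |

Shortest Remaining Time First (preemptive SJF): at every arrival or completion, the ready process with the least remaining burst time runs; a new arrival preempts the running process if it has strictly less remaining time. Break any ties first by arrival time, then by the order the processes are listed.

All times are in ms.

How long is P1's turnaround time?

26

Timeline: | P1 0-1 | P2 1-7 | P3 7-13 | P1 13-26 |
Completion: P1=26  P2=7  P3=13
Turnaround (C−A): P1=26  P2=6  P3=9
Turnaround(P1) = completion − arrival = 26 − 0 = 26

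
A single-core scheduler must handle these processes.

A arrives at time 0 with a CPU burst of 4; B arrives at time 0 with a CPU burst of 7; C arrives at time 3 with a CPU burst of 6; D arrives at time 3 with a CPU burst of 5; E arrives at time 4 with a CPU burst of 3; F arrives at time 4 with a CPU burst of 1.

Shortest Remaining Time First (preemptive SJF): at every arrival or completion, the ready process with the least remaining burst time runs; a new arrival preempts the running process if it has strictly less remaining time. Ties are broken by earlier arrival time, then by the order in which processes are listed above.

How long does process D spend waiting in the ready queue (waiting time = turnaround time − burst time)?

5

Schedule: | A 0-4 | F 4-5 | E 5-8 | D 8-13 | C 13-19 | B 19-26 |
Completion: A=4  B=26  C=19  D=13  E=8  F=5
Turnaround (C−A): A=4  B=26  C=16  D=10  E=4  F=1
Waiting(D) = turnaround − burst = 10 − 5 = 5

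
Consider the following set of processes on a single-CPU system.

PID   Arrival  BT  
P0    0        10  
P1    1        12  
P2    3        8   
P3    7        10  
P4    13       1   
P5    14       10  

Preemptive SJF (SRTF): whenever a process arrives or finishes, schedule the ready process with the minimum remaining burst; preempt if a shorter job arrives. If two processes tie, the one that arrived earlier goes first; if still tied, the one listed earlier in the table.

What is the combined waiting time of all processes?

73

Timeline: | P0 0-10 | P2 10-13 | P4 13-14 | P2 14-19 | P3 19-29 | P5 29-39 | P1 39-51 |
Completion: P0=10  P1=51  P2=19  P3=29  P4=14  P5=39
Turnaround (C−A): P0=10  P1=50  P2=16  P3=22  P4=1  P5=25
Waiting = turnaround − burst: P0=0, P1=38, P2=8, P3=12, P4=0, P5=15
Total waiting = 0 + 38 + 8 + 12 + 0 + 15 = 73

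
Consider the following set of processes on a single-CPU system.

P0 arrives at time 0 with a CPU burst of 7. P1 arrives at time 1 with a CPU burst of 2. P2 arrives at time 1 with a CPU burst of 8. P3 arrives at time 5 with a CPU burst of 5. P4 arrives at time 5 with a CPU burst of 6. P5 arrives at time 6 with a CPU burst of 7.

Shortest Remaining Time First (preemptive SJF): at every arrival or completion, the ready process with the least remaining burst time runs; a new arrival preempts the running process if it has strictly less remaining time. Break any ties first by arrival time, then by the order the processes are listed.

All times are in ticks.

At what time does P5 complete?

Schedule: | P0 0-1 | P1 1-3 | P0 3-9 | P3 9-14 | P4 14-20 | P5 20-27 | P2 27-35 |
Completion: P0=9  P1=3  P2=35  P3=14  P4=20  P5=27

27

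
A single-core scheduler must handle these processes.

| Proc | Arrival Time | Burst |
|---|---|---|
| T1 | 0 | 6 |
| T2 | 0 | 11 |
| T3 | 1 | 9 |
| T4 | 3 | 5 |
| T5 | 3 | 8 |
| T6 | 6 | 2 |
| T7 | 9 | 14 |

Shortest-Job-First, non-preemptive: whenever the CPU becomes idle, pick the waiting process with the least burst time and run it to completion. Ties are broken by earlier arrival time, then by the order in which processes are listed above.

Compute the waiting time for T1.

0

Timeline: | T1 0-6 | T6 6-8 | T4 8-13 | T5 13-21 | T3 21-30 | T2 30-41 | T7 41-55 |
Completion: T1=6  T2=41  T3=30  T4=13  T5=21  T6=8  T7=55
Waiting(T1) = turnaround − burst = 6 − 6 = 0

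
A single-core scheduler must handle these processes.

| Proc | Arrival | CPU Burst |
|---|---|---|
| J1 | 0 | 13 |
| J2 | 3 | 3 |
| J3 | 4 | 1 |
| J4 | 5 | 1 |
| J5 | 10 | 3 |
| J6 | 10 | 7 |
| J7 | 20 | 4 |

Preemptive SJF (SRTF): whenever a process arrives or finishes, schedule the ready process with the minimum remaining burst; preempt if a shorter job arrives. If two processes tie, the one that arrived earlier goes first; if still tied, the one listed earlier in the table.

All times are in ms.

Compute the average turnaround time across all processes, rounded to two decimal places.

Gantt: | J1 0-3 | J2 3-4 | J3 4-5 | J4 5-6 | J2 6-8 | J1 8-10 | J5 10-13 | J6 13-20 | J7 20-24 | J1 24-32 |
Completion: J1=32  J2=8  J3=5  J4=6  J5=13  J6=20  J7=24
Turnaround times: J1=32, J2=5, J3=1, J4=1, J5=3, J6=10, J7=4
Average turnaround = (32+5+1+1+3+10+4) / 7 = 56/7 = 8.00

8.00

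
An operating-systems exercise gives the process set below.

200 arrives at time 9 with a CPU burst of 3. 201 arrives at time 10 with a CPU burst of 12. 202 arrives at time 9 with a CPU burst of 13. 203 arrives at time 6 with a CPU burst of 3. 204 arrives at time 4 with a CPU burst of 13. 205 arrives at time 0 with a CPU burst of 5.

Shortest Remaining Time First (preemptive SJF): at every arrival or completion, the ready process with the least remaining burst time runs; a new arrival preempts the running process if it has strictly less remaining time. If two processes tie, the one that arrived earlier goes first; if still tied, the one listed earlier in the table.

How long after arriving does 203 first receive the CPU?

Timeline: | 205 0-5 | 204 5-6 | 203 6-9 | 200 9-12 | 204 12-24 | 201 24-36 | 202 36-49 |
Completion: 200=12  201=36  202=49  203=9  204=24  205=5
Turnaround (C−A): 200=3  201=26  202=40  203=3  204=20  205=5
Response(203) = first start − arrival = 6 − 6 = 0

0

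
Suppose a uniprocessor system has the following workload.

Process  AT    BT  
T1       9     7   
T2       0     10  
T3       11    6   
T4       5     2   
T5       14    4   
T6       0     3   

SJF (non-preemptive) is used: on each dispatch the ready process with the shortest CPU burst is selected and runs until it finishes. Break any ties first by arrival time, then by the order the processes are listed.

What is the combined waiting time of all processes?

Timeline: | T6 0-3 | T2 3-13 | T4 13-15 | T5 15-19 | T3 19-25 | T1 25-32 |
Completion: T1=32  T2=13  T3=25  T4=15  T5=19  T6=3
Waiting = turnaround − burst: T1=16, T2=3, T3=8, T4=8, T5=1, T6=0
Total waiting = 16 + 3 + 8 + 8 + 1 + 0 = 36

36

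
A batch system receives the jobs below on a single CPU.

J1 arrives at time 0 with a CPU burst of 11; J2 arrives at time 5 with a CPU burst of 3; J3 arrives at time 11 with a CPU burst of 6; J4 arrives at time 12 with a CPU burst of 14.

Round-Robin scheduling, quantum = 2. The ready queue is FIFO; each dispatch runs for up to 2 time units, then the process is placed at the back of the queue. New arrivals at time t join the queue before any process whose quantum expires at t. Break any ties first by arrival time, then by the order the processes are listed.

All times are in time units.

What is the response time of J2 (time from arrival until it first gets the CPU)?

Timeline: | J1 0-6 | J2 6-8 | J1 8-10 | J2 10-11 | J1 11-13 | J3 13-15 | J4 15-17 | J1 17-18 | J3 18-20 | J4 20-22 | J3 22-24 | J4 24-34 |
Completion: J1=18  J2=11  J3=24  J4=34
Turnaround (C−A): J1=18  J2=6  J3=13  J4=22
Response(J2) = first start − arrival = 6 − 5 = 1

1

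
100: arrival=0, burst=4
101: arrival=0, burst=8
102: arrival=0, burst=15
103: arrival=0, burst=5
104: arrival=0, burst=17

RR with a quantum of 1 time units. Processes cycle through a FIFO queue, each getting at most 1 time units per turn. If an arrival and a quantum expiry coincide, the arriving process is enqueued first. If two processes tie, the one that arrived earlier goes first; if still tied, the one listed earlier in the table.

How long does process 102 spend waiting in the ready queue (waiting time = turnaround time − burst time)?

Gantt: | 100 0-1 | 101 1-2 | 102 2-3 | 103 3-4 | 104 4-5 | 100 5-6 | 101 6-7 | 102 7-8 | 103 8-9 | 104 9-10 | 100 10-11 | 101 11-12 | 102 12-13 | 103 13-14 | 104 14-15 | 100 15-16 | 101 16-17 | 102 17-18 | 103 18-19 | 104 19-20 | 101 20-21 | 102 21-22 | 103 22-23 | 104 23-24 | 101 24-25 | 102 25-26 | 104 26-27 | 101 27-28 | 102 28-29 | 104 29-30 | 101 30-31 | 102 31-32 | 104 32-33 | 102 33-34 | 104 34-35 | 102 35-36 | 104 36-37 | 102 37-38 | 104 38-39 | 102 39-40 | 104 40-41 | 102 41-42 | 104 42-43 | 102 43-44 | 104 44-45 | 102 45-46 | 104 46-49 |
Completion: 100=16  101=31  102=46  103=23  104=49
Turnaround (C−A): 100=16  101=31  102=46  103=23  104=49
Waiting(102) = turnaround − burst = 46 − 15 = 31

31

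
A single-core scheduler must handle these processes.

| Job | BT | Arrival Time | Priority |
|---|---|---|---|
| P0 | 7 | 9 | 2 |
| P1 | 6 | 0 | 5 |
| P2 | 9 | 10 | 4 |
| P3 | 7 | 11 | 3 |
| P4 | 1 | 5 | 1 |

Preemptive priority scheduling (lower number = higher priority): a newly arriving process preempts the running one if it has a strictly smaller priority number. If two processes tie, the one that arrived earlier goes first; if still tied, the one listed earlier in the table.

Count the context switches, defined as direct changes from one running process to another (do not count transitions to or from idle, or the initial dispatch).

Schedule: | P1 0-5 | P4 5-6 | P1 6-7 | idle 7-9 | P0 9-16 | P3 16-23 | P2 23-32 |
Completion: P0=16  P1=7  P2=32  P3=23  P4=6
Turnaround (C−A): P0=7  P1=7  P2=22  P3=12  P4=1

4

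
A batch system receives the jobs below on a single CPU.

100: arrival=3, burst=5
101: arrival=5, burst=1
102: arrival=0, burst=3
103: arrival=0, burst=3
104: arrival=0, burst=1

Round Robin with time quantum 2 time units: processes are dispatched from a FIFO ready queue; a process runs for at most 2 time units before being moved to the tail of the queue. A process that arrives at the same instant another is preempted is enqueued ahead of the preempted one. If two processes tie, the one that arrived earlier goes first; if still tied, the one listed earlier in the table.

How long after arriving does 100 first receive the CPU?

Schedule: | 102 0-2 | 103 2-4 | 104 4-5 | 102 5-6 | 100 6-8 | 103 8-9 | 101 9-10 | 100 10-13 |
Completion: 100=13  101=10  102=6  103=9  104=5
Turnaround (C−A): 100=10  101=5  102=6  103=9  104=5
Response(100) = first start − arrival = 6 − 3 = 3

3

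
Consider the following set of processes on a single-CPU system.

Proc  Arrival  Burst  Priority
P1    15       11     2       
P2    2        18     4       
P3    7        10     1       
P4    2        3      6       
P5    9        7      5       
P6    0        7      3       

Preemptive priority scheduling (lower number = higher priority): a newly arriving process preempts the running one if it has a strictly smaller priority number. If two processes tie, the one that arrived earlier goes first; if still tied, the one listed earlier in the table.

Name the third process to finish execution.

Timeline: | P6 0-7 | P3 7-17 | P1 17-28 | P2 28-46 | P5 46-53 | P4 53-56 |
Completion: P1=28  P2=46  P3=17  P4=56  P5=53  P6=7
Turnaround (C−A): P1=13  P2=44  P3=10  P4=54  P5=44  P6=7
Finish order: P6 → P3 → P1 → P2 → P5 → P4

P1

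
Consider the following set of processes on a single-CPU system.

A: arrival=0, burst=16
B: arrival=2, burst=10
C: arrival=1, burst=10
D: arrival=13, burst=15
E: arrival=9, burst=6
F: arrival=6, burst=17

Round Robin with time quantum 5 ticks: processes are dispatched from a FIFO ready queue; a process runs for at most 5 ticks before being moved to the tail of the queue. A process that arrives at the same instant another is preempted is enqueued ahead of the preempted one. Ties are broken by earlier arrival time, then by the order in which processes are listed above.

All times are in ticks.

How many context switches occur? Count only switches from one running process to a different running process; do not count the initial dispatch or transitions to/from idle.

Gantt: | A 0-5 | C 5-10 | B 10-15 | A 15-20 | F 20-25 | E 25-30 | C 30-35 | D 35-40 | B 40-45 | A 45-50 | F 50-55 | E 55-56 | D 56-61 | A 61-62 | F 62-67 | D 67-72 | F 72-74 |
Completion: A=62  B=45  C=35  D=72  E=56  F=74

16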